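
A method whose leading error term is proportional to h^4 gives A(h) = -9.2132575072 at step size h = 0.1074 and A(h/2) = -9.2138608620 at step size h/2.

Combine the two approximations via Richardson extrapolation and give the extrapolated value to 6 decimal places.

-9.213901

With r = 4 the leading error scales as h^4, so the weight is 2^4 = 16.
16·(-9.2138608620) = -147.4217737920; (-147.4217737920) − (-9.2132575072) = -138.2085162848
R = (-138.2085162848)/15 = -9.2139010857
Gap between inputs: 6.034e-04; correction applied: −0.0000402237.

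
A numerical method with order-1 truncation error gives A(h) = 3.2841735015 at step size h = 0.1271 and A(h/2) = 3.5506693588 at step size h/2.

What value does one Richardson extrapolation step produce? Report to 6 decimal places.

Leading term ∝ h^1; use weight 2 = 2^1.
Weighted: 7.1013387176 − 3.2841735015 = 3.8171652161
(2·3.5506693588 − 3.2841735015)/(2 − 1) = 3.8171652161

3.817165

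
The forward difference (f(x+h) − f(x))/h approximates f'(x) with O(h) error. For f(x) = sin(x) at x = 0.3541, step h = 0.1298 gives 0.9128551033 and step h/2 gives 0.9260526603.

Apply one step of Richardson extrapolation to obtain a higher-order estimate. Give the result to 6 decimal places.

r = 1: numerator weight 2, denominator 1.
Top: 2(0.9260526603) − (0.9128551033) = 0.9392502173
Denominator 2 − 1 = 1.
Extrapolated: 0.9392502173 / 1 = 0.9392502173
Correction |R − A(h/2)| = 1.320e-02; gap |A(h/2) − A(h)| = 1.320e-02.

0.939250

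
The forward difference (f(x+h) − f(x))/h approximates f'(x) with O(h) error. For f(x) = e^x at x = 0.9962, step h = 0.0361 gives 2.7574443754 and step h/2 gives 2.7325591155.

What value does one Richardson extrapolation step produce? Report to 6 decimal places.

Order 1 gives 2^r = 2 and 2^r − 1 = 1.
2*2.7325591155 = 5.4651182310; 5.4651182310 − 2.7574443754 = 2.7076738556
2.7076738556 ÷ 1 = 2.7076738556

2.707674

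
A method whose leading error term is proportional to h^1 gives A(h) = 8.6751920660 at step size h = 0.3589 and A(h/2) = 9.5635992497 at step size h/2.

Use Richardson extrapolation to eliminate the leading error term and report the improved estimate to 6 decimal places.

10.452006

r = 1: numerator weight 2, denominator 1.
Numerator 2*A(h/2) − A(h) = 2*9.5635992497 − 8.6751920660 = 10.4520064334
(2*9.5635992497 − 8.6751920660)/(2 − 1) = 10.4520064334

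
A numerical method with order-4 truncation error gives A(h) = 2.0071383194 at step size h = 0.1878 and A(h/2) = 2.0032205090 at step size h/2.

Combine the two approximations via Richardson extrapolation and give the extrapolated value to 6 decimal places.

r = 4: numerator weight 16, denominator 15.
Difference of the inputs: 2.0032205090 − 2.0071383194 = -0.0039178104
Correction (A(h/2) − A(h))/(16 − 1) = (-0.0039178104)/15 = -0.0002611874
R = A(h/2) + (A(h/2) − A(h))/15 = 2.0032205090 − 0.0002611874 = 2.0029593216
Correction |R − A(h/2)| = 2.612e-04; gap |A(h/2) − A(h)| = 3.918e-03.

2.002959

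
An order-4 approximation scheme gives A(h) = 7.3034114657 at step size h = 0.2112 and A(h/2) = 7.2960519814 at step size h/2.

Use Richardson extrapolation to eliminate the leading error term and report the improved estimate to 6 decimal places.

7.295561

Error is O(h^4); halving h shrinks it by 2^4 = 16.
Top: 16(7.2960519814) − (7.3034114657) = 109.4334202367
Denominator 16 − 1 = 15.
R = 109.4334202367/15 = 7.2955613491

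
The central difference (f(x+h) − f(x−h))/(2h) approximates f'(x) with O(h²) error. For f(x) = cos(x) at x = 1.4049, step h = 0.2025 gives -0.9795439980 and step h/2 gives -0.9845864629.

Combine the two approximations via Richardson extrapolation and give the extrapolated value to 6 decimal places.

-0.986267

The method has order 2: 2^2 = 4.
4×(-0.9845864629) = -3.9383458516; (-3.9383458516) − (-0.9795439980) = -2.9588018536
Divide by 2^2 − 1 = 3.
Extrapolated: (-2.9588018536) / 3 = -0.9862672845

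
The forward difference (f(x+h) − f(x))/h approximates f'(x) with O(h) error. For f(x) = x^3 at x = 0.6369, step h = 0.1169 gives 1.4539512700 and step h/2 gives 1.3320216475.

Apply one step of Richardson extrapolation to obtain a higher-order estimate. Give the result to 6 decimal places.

1.210092

Order 1 gives 2^r = 2 and 2^r − 1 = 1.
2·1.3320216475 = 2.6640432950; 2.6640432950 − 1.4539512700 = 1.2100920250
R = 1.2100920250/1 = 1.2100920250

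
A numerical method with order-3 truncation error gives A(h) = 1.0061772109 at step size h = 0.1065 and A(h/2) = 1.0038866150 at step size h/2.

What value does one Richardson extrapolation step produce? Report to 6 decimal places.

Order 3 gives 2^r = 8 and 2^r − 1 = 7.
2^3×A(h/2) = 8.0310929200; minus A(h) gives 7.0249157091.
R = 7.0249157091/7 = 1.0035593870
Shift from A(h/2): −0.0003272280.

1.003559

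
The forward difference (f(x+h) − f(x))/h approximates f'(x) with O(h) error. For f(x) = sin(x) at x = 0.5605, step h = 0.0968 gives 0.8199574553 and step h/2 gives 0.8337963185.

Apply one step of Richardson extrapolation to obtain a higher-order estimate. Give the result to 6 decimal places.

0.847635

r = 1: numerator weight 2, denominator 1.
2×0.8337963185 − 0.8199574553 = 0.8476351817
Denominator 2 − 1 = 1.
R = 0.8476351817/1 = 0.8476351817
Shift from A(h/2): +0.0138388632.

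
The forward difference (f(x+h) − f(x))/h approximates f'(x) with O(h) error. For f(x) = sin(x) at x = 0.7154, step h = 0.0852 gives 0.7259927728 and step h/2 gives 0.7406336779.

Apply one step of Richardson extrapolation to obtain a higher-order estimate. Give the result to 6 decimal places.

0.755275

r = 1: numerator weight 2, denominator 1.
Difference of the inputs: 0.7406336779 − 0.7259927728 = 0.0146409051
Divide by 2^1 − 1 = 1: 0.0146409051/1 = 0.0146409051
R = 0.7406336779 + 0.0146409051 = 0.7552745830
Correction |R − A(h/2)| = 1.464e-02; gap |A(h/2) − A(h)| = 1.464e-02.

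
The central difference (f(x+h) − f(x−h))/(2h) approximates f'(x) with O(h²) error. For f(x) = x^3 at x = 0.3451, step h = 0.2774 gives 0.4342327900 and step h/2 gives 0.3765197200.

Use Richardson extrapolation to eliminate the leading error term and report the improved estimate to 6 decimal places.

0.357282

Error is O(h^2); halving h shrinks it by 2^2 = 4.
Weighted: 1.5060788800 − 0.4342327900 = 1.0718460900
Extrapolated: 1.0718460900 / 3 = 0.3572820300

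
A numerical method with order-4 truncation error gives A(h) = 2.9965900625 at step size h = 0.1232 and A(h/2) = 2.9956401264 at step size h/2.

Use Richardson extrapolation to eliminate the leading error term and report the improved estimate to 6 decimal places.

Method order is 4; weight 2^4 = 16.
16*2.9956401264 = 47.9302420224; 47.9302420224 − 2.9965900625 = 44.9336519599
Divide by 2^4 − 1 = 15.
44.9336519599 ÷ 15 = 2.9955767973
Shift from A(h/2): −0.0000633291.

2.995577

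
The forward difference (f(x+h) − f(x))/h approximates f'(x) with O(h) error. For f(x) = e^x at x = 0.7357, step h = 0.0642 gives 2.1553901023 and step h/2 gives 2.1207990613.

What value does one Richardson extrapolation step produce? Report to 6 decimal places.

The method has order 1: 2^1 = 2.
Numerator 2*A(h/2) − A(h) = 2*2.1207990613 − 2.1553901023 = 2.0862080203
2.0862080203 ÷ 1 = 2.0862080203

2.086208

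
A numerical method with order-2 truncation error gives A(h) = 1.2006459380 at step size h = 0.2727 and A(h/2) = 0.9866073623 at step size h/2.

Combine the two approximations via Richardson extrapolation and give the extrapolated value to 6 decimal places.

0.915261

Leading term ∝ h^2; use weight 4 = 2^2.
2^2 × A(h/2) = 3.9464294492; minus A(h) gives 2.7457835112.
Divide by 2^2 − 1 = 3.
2.7457835112 ÷ 3 = 0.9152611704
Correction |R − A(h/2)| = 7.135e-02; gap |A(h/2) − A(h)| = 2.140e-01.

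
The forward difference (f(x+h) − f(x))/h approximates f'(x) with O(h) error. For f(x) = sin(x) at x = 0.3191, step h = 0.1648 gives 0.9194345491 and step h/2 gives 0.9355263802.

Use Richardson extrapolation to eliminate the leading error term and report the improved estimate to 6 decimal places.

r = 1: numerator weight 2, denominator 1.
2·0.9355263802 − 0.9194345491 = 0.9516182113
Denominator 2 − 1 = 1.
(2·0.9355263802 − 0.9194345491)/(2 − 1) = 0.9516182113

0.951618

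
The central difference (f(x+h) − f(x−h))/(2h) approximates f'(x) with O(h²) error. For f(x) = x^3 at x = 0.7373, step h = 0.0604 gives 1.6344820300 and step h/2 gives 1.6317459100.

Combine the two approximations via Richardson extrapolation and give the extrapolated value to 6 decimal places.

1.630834

With r = 2 the leading error scales as h^2, so the weight is 2^2 = 4.
4·1.6317459100 = 6.5269836400; 6.5269836400 − 1.6344820300 = 4.8925016100
4.8925016100 ÷ 3 = 1.6308338700
Gap between inputs: 2.736e-03; correction applied: −0.0009120400.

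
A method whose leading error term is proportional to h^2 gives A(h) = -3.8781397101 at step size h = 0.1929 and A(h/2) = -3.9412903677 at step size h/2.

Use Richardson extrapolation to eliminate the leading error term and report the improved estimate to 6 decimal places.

-3.962341

With r = 2 the leading error scales as h^2, so the weight is 2^2 = 4.
Top: 4(-3.9412903677) − (-3.8781397101) = -11.8870217607
Extrapolated: (-11.8870217607) / 3 = -3.9623405869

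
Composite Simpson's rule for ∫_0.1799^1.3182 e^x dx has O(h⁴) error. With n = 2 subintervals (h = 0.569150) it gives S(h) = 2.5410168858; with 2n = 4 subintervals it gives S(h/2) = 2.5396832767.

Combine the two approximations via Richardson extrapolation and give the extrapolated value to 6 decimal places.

2.539594

Order 4 gives 2^r = 16 and 2^r − 1 = 15.
Numerator 16·A(h/2) − A(h) = 16·2.5396832767 − 2.5410168858 = 38.0939155414
Divide by 2^4 − 1 = 15.
(16·2.5396832767 − 2.5410168858)/(16 − 1) = 2.5395943694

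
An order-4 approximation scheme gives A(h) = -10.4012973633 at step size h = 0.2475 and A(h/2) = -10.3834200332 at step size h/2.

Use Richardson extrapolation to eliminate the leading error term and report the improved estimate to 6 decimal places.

Error is O(h^4); halving h shrinks it by 2^4 = 16.
Top: 16(-10.3834200332) − (-10.4012973633) = -155.7334231679
Denominator 16 − 1 = 15.
(-155.7334231679) ÷ 15 = -10.3822282112

-10.382228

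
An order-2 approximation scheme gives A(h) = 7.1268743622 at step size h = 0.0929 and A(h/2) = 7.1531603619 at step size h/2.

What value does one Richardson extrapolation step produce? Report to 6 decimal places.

Order 2 gives 2^r = 4 and 2^r − 1 = 3.
Weighted: 28.6126414476 − 7.1268743622 = 21.4857670854
21.4857670854 ÷ 3 = 7.1619223618
Correction |R − A(h/2)| = 8.762e-03; gap |A(h/2) − A(h)| = 2.629e-02.

7.161922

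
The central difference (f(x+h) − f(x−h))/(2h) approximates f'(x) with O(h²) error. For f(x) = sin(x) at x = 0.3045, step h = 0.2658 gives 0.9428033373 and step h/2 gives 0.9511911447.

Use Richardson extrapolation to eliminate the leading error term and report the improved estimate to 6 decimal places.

0.953987

Order 2 gives 2^r = 4 and 2^r − 1 = 3.
2^2·A(h/2) = 3.8047645788; minus A(h) gives 2.8619612415.
R = 2.8619612415/3 = 0.9539870805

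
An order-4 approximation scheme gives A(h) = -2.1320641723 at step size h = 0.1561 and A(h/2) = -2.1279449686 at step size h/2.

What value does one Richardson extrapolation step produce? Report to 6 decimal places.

The method has order 4: 2^4 = 16.
A(h/2) − A(h) = -2.1279449686 − (-2.1320641723) = 0.0041192037
Correction (A(h/2) − A(h))/(16 − 1) = 0.0041192037/15 = 0.0002746136
R = -2.1279449686 + 0.0002746136 = -2.1276703550
Gap between inputs: 4.119e-03; correction applied: +0.0002746136.

-2.127670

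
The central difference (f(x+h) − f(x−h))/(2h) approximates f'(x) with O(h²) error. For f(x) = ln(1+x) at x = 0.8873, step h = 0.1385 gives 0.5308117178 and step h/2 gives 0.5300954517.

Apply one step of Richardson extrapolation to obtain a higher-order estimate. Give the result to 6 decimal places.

With r = 2 the leading error scales as h^2, so the weight is 2^2 = 4.
Weighted: 2.1203818068 − 0.5308117178 = 1.5895700890
1.5895700890 ÷ 3 = 0.5298566963
Correction |R − A(h/2)| = 2.388e-04; gap |A(h/2) − A(h)| = 7.163e-04.

0.529857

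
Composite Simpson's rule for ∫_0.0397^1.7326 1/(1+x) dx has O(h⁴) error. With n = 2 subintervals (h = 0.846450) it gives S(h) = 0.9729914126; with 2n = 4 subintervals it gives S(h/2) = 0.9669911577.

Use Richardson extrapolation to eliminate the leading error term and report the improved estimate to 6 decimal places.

With r = 4 the leading error scales as h^4, so the weight is 2^4 = 16.
Weighted: 15.4718585232 − 0.9729914126 = 14.4988671106
Extrapolated: 14.4988671106 / 15 = 0.9665911407
Correction |R − A(h/2)| = 4.000e-04; gap |A(h/2) − A(h)| = 6.000e-03.

0.966591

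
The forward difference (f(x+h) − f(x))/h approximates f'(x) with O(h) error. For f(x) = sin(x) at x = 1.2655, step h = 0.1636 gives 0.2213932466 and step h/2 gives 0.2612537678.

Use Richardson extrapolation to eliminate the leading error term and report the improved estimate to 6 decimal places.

Method order is 1; weight 2^1 = 2.
Numerator 2 × A(h/2) − A(h) = 2 × 0.2612537678 − 0.2213932466 = 0.3011142890
(2 × 0.2612537678 − 0.2213932466)/(2 − 1) = 0.3011142890
Gap between inputs: 3.986e-02; correction applied: +0.0398605212.

0.301114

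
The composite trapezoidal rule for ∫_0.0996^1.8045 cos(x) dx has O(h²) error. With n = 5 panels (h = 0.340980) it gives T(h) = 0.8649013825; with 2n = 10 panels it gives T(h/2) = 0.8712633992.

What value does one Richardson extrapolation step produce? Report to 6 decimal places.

0.873384

Method order is 2; weight 2^2 = 4.
A(h/2) − A(h) = 0.8712633992 − 0.8649013825 = 0.0063620167
Correction (A(h/2) − A(h))/(4 − 1) = 0.0063620167/3 = 0.0021206722
R = A(h/2) + (A(h/2) − A(h))/3 = 0.8712633992 + 0.0021206722 = 0.8733840714
Correction |R − A(h/2)| = 2.121e-03; gap |A(h/2) − A(h)| = 6.362e-03.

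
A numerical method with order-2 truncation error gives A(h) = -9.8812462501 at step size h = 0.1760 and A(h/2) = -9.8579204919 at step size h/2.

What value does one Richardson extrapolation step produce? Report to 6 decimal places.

Method order is 2; weight 2^2 = 4.
Numerator 4*A(h/2) − A(h) = 4*(-9.8579204919) − (-9.8812462501) = -29.5504357175
Extrapolated: (-29.5504357175) / 3 = -9.8501452392
Shift from A(h/2): +0.0077752527.

-9.850145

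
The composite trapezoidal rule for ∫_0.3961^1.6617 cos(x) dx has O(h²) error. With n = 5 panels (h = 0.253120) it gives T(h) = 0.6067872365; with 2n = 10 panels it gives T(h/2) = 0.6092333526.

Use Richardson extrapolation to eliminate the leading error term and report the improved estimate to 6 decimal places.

0.610049

With r = 2 the leading error scales as h^2, so the weight is 2^2 = 4.
Top: 4(0.6092333526) − (0.6067872365) = 1.8301461739
Denominator 4 − 1 = 3.
Extrapolated: 1.8301461739 / 3 = 0.6100487246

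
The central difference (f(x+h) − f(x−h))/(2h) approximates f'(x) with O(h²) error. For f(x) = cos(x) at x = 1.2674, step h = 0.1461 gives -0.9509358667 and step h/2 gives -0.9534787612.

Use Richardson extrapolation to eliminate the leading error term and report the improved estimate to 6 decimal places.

-0.954326

Method order is 2; weight 2^2 = 4.
Weighted: (-3.8139150448) − (-0.9509358667) = -2.8629791781
(-2.8629791781) ÷ 3 = -0.9543263927
Shift from A(h/2): −0.0008476315.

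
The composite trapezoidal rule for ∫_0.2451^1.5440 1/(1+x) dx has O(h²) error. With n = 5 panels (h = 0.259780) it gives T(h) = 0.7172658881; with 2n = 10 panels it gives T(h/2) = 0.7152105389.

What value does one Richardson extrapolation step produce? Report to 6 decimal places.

0.714525

Order 2 gives 2^r = 4 and 2^r − 1 = 3.
2^2 × A(h/2) = 2.8608421556; minus A(h) gives 2.1435762675.
Divide by 2^2 − 1 = 3.
So the Richardson estimate is 0.7145254225.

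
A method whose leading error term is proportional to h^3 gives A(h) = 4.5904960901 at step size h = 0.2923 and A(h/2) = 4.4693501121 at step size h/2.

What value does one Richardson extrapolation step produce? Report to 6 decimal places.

The method has order 3: 2^3 = 8.
Numerator 8 × A(h/2) − A(h) = 8 × 4.4693501121 − 4.5904960901 = 31.1643048067
Denominator 8 − 1 = 7.
(8 × 4.4693501121 − 4.5904960901)/(8 − 1) = 4.4520435438
Shift from A(h/2): −0.0173065683.

4.452044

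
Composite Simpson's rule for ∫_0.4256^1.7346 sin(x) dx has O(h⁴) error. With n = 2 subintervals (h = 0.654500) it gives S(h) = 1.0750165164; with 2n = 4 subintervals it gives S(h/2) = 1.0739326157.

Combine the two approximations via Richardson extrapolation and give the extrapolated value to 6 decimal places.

Method order is 4; weight 2^4 = 16.
16 × 1.0739326157 = 17.1829218512; subtract 1.0750165164 → 16.1079053348
Extrapolated: 16.1079053348 / 15 = 1.0738603557

1.073860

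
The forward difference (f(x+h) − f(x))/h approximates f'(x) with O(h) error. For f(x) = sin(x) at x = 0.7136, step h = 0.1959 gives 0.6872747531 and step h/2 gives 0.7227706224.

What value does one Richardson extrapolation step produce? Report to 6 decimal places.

The method has order 1: 2^1 = 2.
2·0.7227706224 = 1.4455412448; subtract 0.6872747531 → 0.7582664917
Divide by 2^1 − 1 = 1.
0.7582664917 ÷ 1 = 0.7582664917
Correction |R − A(h/2)| = 3.550e-02; gap |A(h/2) − A(h)| = 3.550e-02.

0.758266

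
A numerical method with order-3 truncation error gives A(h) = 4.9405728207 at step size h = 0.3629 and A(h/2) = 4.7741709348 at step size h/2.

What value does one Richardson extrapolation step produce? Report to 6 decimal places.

r = 3: numerator weight 8, denominator 7.
Top: 8(4.7741709348) − (4.9405728207) = 33.2527946577
Divide by 2^3 − 1 = 7.
Result: 4.7503992368

4.750399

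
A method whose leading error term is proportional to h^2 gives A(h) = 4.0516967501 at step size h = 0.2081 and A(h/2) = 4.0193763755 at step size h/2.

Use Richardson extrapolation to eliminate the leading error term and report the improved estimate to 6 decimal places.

4.008603

Method order is 2; weight 2^2 = 4.
Difference of the inputs: 4.0193763755 − 4.0516967501 = -0.0323203746
Divide by 2^2 − 1 = 3: (-0.0323203746)/3 = -0.0107734582
R = 4.0193763755 − 0.0107734582 = 4.0086029173
Gap between inputs: 3.232e-02; correction applied: −0.0107734582.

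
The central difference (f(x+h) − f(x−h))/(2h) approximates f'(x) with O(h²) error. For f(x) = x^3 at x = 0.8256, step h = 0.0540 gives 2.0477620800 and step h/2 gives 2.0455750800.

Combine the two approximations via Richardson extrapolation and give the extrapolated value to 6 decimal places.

2.044846

Leading term ∝ h^2; use weight 4 = 2^2.
4·2.0455750800 = 8.1823003200; subtract 2.0477620800 → 6.1345382400
Divide by 2^2 − 1 = 3.
So the Richardson estimate is 2.0448460800.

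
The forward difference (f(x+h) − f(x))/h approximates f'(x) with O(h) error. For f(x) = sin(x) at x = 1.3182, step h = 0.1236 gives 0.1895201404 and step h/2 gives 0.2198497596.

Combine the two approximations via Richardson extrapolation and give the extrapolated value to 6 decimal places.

0.250179

r = 1, so 2^r = 2.
2^1*A(h/2) = 0.4396995192; minus A(h) gives 0.2501793788.
Divide by 2^1 − 1 = 1.
So the Richardson estimate is 0.2501793788.
Shift from A(h/2): +0.0303296192.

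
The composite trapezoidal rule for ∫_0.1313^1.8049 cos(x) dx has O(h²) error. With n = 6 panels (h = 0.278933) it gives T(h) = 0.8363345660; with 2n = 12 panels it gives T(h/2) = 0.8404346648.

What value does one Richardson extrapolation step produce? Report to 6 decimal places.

r = 2: numerator weight 4, denominator 3.
2^2*A(h/2) = 3.3617386592; minus A(h) gives 2.5254040932.
(4*0.8404346648 − 0.8363345660)/(4 − 1) = 0.8418013644

0.841801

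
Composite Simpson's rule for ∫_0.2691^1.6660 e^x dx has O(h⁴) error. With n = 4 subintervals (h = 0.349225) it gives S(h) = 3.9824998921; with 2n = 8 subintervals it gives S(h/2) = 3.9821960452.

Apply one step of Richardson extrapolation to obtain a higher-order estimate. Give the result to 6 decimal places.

Leading term ∝ h^4; use weight 16 = 2^4.
A(h/2) − A(h) = 3.9821960452 − 3.9824998921 = -0.0003038469
Divide by 2^4 − 1 = 15: (-0.0003038469)/15 = -0.0000202565
R = A(h/2) + (A(h/2) − A(h))/15 = 3.9821960452 − 0.0000202565 = 3.9821757887
Correction |R − A(h/2)| = 2.026e-05; gap |A(h/2) − A(h)| = 3.038e-04.

3.982176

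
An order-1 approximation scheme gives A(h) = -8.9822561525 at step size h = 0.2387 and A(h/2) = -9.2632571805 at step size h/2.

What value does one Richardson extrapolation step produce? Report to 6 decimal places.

Leading term ∝ h^1; use weight 2 = 2^1.
A(h/2) − A(h) = -9.2632571805 − (-8.9822561525) = -0.2810010280
Correction (A(h/2) − A(h))/(2 − 1) = (-0.2810010280)/1 = -0.2810010280
R = A(h/2) + (A(h/2) − A(h))/1 = -9.2632571805 − 0.2810010280 = -9.5442582085

-9.544258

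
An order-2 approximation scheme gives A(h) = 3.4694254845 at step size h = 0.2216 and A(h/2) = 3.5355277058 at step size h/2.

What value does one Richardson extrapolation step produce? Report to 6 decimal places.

r = 2, so 2^r = 4.
4*3.5355277058 − 3.4694254845 = 10.6726853387
Denominator 4 − 1 = 3.
(4*3.5355277058 − 3.4694254845)/(4 − 1) = 3.5575617796
Correction |R − A(h/2)| = 2.203e-02; gap |A(h/2) − A(h)| = 6.610e-02.

3.557562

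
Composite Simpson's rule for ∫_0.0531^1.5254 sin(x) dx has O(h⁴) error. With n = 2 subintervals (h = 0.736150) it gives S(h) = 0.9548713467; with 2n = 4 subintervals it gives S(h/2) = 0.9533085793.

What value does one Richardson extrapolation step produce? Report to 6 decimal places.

0.953204

Error is O(h^4); halving h shrinks it by 2^4 = 16.
16×0.9533085793 = 15.2529372688; 15.2529372688 − 0.9548713467 = 14.2980659221
R = 14.2980659221/15 = 0.9532043948
Correction |R − A(h/2)| = 1.042e-04; gap |A(h/2) − A(h)| = 1.563e-03.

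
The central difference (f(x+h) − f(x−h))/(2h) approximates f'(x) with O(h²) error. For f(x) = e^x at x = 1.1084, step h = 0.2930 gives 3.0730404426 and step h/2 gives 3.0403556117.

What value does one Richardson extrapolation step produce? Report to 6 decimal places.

Error is O(h^2); halving h shrinks it by 2^2 = 4.
A(h/2) − A(h) = 3.0403556117 − 3.0730404426 = -0.0326848309
Correction (A(h/2) − A(h))/(4 − 1) = (-0.0326848309)/3 = -0.0108949436
R = 3.0403556117 − 0.0108949436 = 3.0294606681
Gap between inputs: 3.268e-02; correction applied: −0.0108949436.

3.029461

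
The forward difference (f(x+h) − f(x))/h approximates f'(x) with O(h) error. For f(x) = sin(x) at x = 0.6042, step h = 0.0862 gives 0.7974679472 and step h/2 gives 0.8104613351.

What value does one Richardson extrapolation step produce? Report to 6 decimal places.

0.823455

The method has order 1: 2^1 = 2.
Numerator 2 × A(h/2) − A(h) = 2 × 0.8104613351 − 0.7974679472 = 0.8234547230
Denominator 2 − 1 = 1.
R = 0.8234547230/1 = 0.8234547230
Correction |R − A(h/2)| = 1.299e-02; gap |A(h/2) − A(h)| = 1.299e-02.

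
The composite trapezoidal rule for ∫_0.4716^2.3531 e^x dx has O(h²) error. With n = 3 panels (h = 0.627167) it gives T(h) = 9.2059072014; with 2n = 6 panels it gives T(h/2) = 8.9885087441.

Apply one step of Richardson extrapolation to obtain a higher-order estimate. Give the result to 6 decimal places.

r = 2, so 2^r = 4.
A(h/2) − A(h) = 8.9885087441 − 9.2059072014 = -0.2173984573
Correction (A(h/2) − A(h))/(4 − 1) = (-0.2173984573)/3 = -0.0724661524
R = A(h/2) + (A(h/2) − A(h))/3 = 8.9885087441 − 0.0724661524 = 8.9160425917
Correction |R − A(h/2)| = 7.247e-02; gap |A(h/2) − A(h)| = 2.174e-01.

8.916043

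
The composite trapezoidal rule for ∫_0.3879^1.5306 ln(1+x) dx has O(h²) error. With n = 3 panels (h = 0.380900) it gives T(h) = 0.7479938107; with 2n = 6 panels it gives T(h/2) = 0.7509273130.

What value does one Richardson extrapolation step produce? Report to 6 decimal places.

r = 2: numerator weight 4, denominator 3.
Weighted: 3.0037092520 − 0.7479938107 = 2.2557154413
Divide by 2^2 − 1 = 3.
(4*0.7509273130 − 0.7479938107)/(4 − 1) = 0.7519051471
Correction |R − A(h/2)| = 9.778e-04; gap |A(h/2) − A(h)| = 2.934e-03.

0.751905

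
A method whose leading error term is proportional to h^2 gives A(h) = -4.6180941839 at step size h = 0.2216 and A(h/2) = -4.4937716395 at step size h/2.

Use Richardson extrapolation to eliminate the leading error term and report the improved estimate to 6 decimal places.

-4.452331

Method order is 2; weight 2^2 = 4.
4 × (-4.4937716395) = -17.9750865580; (-17.9750865580) − (-4.6180941839) = -13.3569923741
Divide by 2^2 − 1 = 3.
(4 × (-4.4937716395) − (-4.6180941839))/(4 − 1) = -4.4523307914
Correction |R − A(h/2)| = 4.144e-02; gap |A(h/2) − A(h)| = 1.243e-01.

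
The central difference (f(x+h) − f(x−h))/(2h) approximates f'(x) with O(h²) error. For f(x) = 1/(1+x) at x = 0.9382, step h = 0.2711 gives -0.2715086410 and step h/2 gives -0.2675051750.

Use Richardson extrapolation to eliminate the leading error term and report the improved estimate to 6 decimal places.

-0.266171

Error is O(h^2); halving h shrinks it by 2^2 = 4.
4*(-0.2675051750) − (-0.2715086410) = -0.7985120590
Divide by 2^2 − 1 = 3.
(4*(-0.2675051750) − (-0.2715086410))/(4 − 1) = -0.2661706863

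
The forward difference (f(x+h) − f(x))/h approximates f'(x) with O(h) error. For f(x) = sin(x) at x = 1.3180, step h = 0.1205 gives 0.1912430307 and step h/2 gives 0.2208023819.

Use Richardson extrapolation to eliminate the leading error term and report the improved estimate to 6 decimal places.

Method order is 1; weight 2^1 = 2.
Weighted: 0.4416047638 − 0.1912430307 = 0.2503617331
Denominator 2 − 1 = 1.
Result: 0.2503617331

0.250362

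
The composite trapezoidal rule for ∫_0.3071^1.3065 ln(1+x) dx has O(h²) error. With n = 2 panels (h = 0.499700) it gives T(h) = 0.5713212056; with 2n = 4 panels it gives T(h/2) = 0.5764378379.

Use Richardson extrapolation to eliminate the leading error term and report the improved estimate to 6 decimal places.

Leading term ∝ h^2; use weight 4 = 2^2.
4*0.5764378379 − 0.5713212056 = 1.7344301460
Extrapolated: 1.7344301460 / 3 = 0.5781433820

0.578143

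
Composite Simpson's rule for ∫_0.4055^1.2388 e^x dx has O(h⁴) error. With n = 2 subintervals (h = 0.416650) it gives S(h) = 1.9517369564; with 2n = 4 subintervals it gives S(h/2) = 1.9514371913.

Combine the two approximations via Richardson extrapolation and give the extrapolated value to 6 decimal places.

Leading term ∝ h^4; use weight 16 = 2^4.
A(h/2) − A(h) = 1.9514371913 − 1.9517369564 = -0.0002997651
Divide by 2^4 − 1 = 15: (-0.0002997651)/15 = -0.0000199843
R = 1.9514371913 − 0.0000199843 = 1.9514172070
Shift from A(h/2): −0.0000199843.

1.951417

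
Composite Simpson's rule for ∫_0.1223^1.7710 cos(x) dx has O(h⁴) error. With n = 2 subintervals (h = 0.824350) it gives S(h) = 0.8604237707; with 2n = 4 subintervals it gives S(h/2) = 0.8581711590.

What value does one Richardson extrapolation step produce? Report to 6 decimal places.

Leading term ∝ h^4; use weight 16 = 2^4.
Numerator 16*A(h/2) − A(h) = 16*0.8581711590 − 0.8604237707 = 12.8703147733
R = 12.8703147733/15 = 0.8580209849

0.858021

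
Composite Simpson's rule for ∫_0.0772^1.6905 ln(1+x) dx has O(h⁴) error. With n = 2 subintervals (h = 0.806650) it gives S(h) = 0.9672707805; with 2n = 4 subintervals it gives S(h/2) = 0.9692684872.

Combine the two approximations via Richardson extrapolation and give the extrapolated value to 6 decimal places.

0.969402

With r = 4 the leading error scales as h^4, so the weight is 2^4 = 16.
Top: 16(0.9692684872) − (0.9672707805) = 14.5410250147
14.5410250147 ÷ 15 = 0.9694016676
Gap between inputs: 1.998e-03; correction applied: +0.0001331804.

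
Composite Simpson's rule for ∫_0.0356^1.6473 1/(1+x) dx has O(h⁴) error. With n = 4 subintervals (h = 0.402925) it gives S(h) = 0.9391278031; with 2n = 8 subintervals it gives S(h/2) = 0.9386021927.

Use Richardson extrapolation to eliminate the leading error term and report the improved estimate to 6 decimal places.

0.938567

The method has order 4: 2^4 = 16.
Difference of the inputs: 0.9386021927 − 0.9391278031 = -0.0005256104
Divide by 2^4 − 1 = 15: (-0.0005256104)/15 = -0.0000350407
R = 0.9386021927 − 0.0000350407 = 0.9385671520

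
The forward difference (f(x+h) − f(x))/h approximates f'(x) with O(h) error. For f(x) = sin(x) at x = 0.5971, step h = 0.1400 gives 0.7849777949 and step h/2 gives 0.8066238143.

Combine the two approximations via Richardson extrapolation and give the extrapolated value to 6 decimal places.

Leading term ∝ h^1; use weight 2 = 2^1.
Top: 2(0.8066238143) − (0.7849777949) = 0.8282698337
Extrapolated: 0.8282698337 / 1 = 0.8282698337

0.828270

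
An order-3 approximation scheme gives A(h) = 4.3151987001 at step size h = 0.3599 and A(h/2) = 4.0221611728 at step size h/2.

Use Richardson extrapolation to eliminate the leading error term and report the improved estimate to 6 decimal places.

Order 3 gives 2^r = 8 and 2^r − 1 = 7.
Numerator 8·A(h/2) − A(h) = 8·4.0221611728 − 4.3151987001 = 27.8620906823
Divide by 2^3 − 1 = 7.
(8·4.0221611728 − 4.3151987001)/(8 − 1) = 3.9802986689
Correction |R − A(h/2)| = 4.186e-02; gap |A(h/2) − A(h)| = 2.930e-01.

3.980299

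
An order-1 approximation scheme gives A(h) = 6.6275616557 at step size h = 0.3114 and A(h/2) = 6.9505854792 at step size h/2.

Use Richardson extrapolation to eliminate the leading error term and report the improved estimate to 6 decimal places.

7.273609

Order 1 gives 2^r = 2 and 2^r − 1 = 1.
Weighted: 13.9011709584 − 6.6275616557 = 7.2736093027
(2 × 6.9505854792 − 6.6275616557)/(2 − 1) = 7.2736093027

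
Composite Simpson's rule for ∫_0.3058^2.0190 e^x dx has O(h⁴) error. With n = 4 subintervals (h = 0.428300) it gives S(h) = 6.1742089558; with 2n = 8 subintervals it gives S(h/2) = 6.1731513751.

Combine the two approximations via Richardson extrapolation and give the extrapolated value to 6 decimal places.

6.173081

Error is O(h^4); halving h shrinks it by 2^4 = 16.
16·6.1731513751 = 98.7704220016; subtract 6.1742089558 → 92.5962130458
(16·6.1731513751 − 6.1742089558)/(16 − 1) = 6.1730808697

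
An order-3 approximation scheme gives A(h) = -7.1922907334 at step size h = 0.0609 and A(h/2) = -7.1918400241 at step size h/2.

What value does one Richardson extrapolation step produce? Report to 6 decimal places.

-7.191776

Order 3 gives 2^r = 8 and 2^r − 1 = 7.
Numerator 8·A(h/2) − A(h) = 8·(-7.1918400241) − (-7.1922907334) = -50.3424294594
Divide by 2^3 − 1 = 7.
So the Richardson estimate is -7.1917756371.
Correction |R − A(h/2)| = 6.439e-05; gap |A(h/2) − A(h)| = 4.507e-04.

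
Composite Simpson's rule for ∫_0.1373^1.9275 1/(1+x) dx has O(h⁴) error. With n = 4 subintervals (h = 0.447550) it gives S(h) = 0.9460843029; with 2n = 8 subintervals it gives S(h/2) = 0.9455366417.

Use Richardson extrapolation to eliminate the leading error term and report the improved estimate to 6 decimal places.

0.945500

Error is O(h^4); halving h shrinks it by 2^4 = 16.
16 × 0.9455366417 = 15.1285862672; 15.1285862672 − 0.9460843029 = 14.1825019643
(16 × 0.9455366417 − 0.9460843029)/(16 − 1) = 0.9455001310
Shift from A(h/2): −0.0000365107.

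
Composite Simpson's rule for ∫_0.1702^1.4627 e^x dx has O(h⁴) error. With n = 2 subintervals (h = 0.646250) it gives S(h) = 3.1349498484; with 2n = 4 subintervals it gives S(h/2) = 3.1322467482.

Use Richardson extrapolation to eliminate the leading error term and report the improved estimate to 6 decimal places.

3.132067

r = 4: numerator weight 16, denominator 15.
Weighted: 50.1159479712 − 3.1349498484 = 46.9809981228
Denominator 16 − 1 = 15.
So the Richardson estimate is 3.1320665415.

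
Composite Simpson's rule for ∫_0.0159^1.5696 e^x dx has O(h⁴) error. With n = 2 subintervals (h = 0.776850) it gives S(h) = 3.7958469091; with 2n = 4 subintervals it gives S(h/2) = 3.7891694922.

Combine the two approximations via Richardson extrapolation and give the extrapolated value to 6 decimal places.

The method has order 4: 2^4 = 16.
16·3.7891694922 − 3.7958469091 = 56.8308649661
Extrapolated: 56.8308649661 / 15 = 3.7887243311
Correction |R − A(h/2)| = 4.452e-04; gap |A(h/2) − A(h)| = 6.677e-03.

3.788724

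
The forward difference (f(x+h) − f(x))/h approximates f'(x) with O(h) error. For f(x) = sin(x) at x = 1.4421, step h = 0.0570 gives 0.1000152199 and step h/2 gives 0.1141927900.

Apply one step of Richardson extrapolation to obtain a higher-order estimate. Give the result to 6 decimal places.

Order 1 gives 2^r = 2 and 2^r − 1 = 1.
Top: 2(0.1141927900) − (0.1000152199) = 0.1283703601
0.1283703601 ÷ 1 = 0.1283703601

0.128370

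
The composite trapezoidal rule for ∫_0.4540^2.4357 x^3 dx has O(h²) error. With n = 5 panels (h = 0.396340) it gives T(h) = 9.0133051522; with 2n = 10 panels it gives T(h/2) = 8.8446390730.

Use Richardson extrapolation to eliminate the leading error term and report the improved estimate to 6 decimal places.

Leading term ∝ h^2; use weight 4 = 2^2.
Difference of the inputs: 8.8446390730 − 9.0133051522 = -0.1686660792
Divide by 2^2 − 1 = 3: (-0.1686660792)/3 = -0.0562220264
R = A(h/2) + (A(h/2) − A(h))/3 = 8.8446390730 − 0.0562220264 = 8.7884170466
Correction |R − A(h/2)| = 5.622e-02; gap |A(h/2) − A(h)| = 1.687e-01.

8.788417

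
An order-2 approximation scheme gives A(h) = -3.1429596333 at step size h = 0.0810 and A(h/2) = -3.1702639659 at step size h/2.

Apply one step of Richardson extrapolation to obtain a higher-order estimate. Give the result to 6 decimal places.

-3.179365

r = 2, so 2^r = 4.
Weighted: (-12.6810558636) − (-3.1429596333) = -9.5380962303
R = (-9.5380962303)/3 = -3.1793654101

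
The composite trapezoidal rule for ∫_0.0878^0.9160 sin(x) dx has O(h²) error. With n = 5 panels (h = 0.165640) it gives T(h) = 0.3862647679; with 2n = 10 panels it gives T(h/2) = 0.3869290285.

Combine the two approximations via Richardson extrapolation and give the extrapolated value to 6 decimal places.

The method has order 2: 2^2 = 4.
Difference of the inputs: 0.3869290285 − 0.3862647679 = 0.0006642606
Correction (A(h/2) − A(h))/(4 − 1) = 0.0006642606/3 = 0.0002214202
R = 0.3869290285 + 0.0002214202 = 0.3871504487
Gap between inputs: 6.643e-04; correction applied: +0.0002214202.

0.387150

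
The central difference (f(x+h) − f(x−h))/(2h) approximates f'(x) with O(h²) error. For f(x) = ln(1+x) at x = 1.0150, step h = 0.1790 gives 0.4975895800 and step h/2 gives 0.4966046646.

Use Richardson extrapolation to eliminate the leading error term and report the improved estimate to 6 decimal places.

0.496276

r = 2, so 2^r = 4.
Top: 4(0.4966046646) − (0.4975895800) = 1.4888290784
1.4888290784 ÷ 3 = 0.4962763595
Correction |R − A(h/2)| = 3.283e-04; gap |A(h/2) − A(h)| = 9.849e-04.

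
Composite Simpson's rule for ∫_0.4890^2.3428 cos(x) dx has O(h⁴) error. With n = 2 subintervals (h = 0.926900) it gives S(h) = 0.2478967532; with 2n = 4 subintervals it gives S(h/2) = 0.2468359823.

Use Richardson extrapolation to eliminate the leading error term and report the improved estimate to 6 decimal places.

Order 4 gives 2^r = 16 and 2^r − 1 = 15.
2^4*A(h/2) = 3.9493757168; minus A(h) gives 3.7014789636.
R = 3.7014789636/15 = 0.2467652642

0.246765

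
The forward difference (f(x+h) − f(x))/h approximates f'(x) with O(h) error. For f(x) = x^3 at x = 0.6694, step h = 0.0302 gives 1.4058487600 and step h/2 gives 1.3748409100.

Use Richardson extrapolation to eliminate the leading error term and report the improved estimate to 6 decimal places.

Method order is 1; weight 2^1 = 2.
Weighted: 2.7496818200 − 1.4058487600 = 1.3438330600
1.3438330600 ÷ 1 = 1.3438330600
Shift from A(h/2): −0.0310078500.

1.343833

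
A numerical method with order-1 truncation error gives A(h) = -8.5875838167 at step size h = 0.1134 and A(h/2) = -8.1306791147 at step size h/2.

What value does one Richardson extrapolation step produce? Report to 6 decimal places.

Order 1 gives 2^r = 2 and 2^r − 1 = 1.
Top: 2(-8.1306791147) − (-8.5875838167) = -7.6737744127
(-7.6737744127) ÷ 1 = -7.6737744127
Gap between inputs: 4.569e-01; correction applied: +0.4569047020.

-7.673774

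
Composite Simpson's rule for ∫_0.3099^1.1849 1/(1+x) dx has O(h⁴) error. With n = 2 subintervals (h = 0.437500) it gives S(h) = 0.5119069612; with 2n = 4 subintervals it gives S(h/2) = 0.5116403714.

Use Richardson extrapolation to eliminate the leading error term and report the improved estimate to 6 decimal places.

0.511623

With r = 4 the leading error scales as h^4, so the weight is 2^4 = 16.
16 × 0.5116403714 = 8.1862459424; 8.1862459424 − 0.5119069612 = 7.6743389812
Divide by 2^4 − 1 = 15.
(16 × 0.5116403714 − 0.5119069612)/(16 − 1) = 0.5116225987
Gap between inputs: 2.666e-04; correction applied: −0.0000177727.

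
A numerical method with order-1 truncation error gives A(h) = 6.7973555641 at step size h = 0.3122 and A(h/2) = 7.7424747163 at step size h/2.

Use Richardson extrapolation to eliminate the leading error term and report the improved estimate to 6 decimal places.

8.687594

The method has order 1: 2^1 = 2.
2 × 7.7424747163 = 15.4849494326; subtract 6.7973555641 → 8.6875938685
(2 × 7.7424747163 − 6.7973555641)/(2 − 1) = 8.6875938685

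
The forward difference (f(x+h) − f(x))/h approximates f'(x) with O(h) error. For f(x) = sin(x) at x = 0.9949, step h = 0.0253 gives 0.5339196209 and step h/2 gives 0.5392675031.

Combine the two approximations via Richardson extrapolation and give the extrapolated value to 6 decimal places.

With r = 1 the leading error scales as h^1, so the weight is 2^1 = 2.
Top: 2(0.5392675031) − (0.5339196209) = 0.5446153853
Divide by 2^1 − 1 = 1.
0.5446153853 ÷ 1 = 0.5446153853

0.544615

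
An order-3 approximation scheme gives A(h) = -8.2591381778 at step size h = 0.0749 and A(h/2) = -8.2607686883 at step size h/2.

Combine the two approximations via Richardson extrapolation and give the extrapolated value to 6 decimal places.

Order 3 gives 2^r = 8 and 2^r − 1 = 7.
8 × (-8.2607686883) = -66.0861495064; subtract (-8.2591381778) → -57.8270113286
Extrapolated: (-57.8270113286) / 7 = -8.2610016184
Gap between inputs: 1.631e-03; correction applied: −0.0002329301.

-8.261002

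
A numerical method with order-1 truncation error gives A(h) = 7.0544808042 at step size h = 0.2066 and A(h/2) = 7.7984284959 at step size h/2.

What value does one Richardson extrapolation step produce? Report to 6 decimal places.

8.542376

r = 1: numerator weight 2, denominator 1.
2 × 7.7984284959 = 15.5968569918; subtract 7.0544808042 → 8.5423761876
Denominator 2 − 1 = 1.
Extrapolated: 8.5423761876 / 1 = 8.5423761876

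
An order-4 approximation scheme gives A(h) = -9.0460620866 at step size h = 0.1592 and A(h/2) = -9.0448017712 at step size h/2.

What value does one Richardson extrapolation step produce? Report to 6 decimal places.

-9.044718

With r = 4 the leading error scales as h^4, so the weight is 2^4 = 16.
2^4×A(h/2) = -144.7168283392; minus A(h) gives -135.6707662526.
Denominator 16 − 1 = 15.
R = (-135.6707662526)/15 = -9.0447177502
Correction |R − A(h/2)| = 8.402e-05; gap |A(h/2) − A(h)| = 1.260e-03.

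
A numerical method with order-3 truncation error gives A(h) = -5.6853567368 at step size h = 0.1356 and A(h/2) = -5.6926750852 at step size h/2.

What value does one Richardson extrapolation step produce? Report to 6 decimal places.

Method order is 3; weight 2^3 = 8.
Numerator 8×A(h/2) − A(h) = 8×(-5.6926750852) − (-5.6853567368) = -39.8560439448
(-39.8560439448) ÷ 7 = -5.6937205635
Gap between inputs: 7.318e-03; correction applied: −0.0010454783.

-5.693721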